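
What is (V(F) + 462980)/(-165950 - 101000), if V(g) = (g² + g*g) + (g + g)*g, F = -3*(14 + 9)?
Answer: -241012/133475 ≈ -1.8057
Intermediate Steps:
F = -69 (F = -3*23 = -69)
V(g) = 4*g² (V(g) = (g² + g²) + (2*g)*g = 2*g² + 2*g² = 4*g²)
(V(F) + 462980)/(-165950 - 101000) = (4*(-69)² + 462980)/(-165950 - 101000) = (4*4761 + 462980)/(-266950) = (19044 + 462980)*(-1/266950) = 482024*(-1/266950) = -241012/133475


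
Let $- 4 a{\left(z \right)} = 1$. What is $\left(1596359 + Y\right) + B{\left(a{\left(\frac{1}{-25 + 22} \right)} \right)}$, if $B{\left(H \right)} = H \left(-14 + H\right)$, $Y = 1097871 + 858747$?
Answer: $\frac{56847689}{16} \approx 3.553 \cdot 10^{6}$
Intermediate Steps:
$a{\left(z \right)} = - \frac{1}{4}$ ($a{\left(z \right)} = \left(- \frac{1}{4}\right) 1 = - \frac{1}{4}$)
$Y = 1956618$
$\left(1596359 + Y\right) + B{\left(a{\left(\frac{1}{-25 + 22} \right)} \right)} = \left(1596359 + 1956618\right) - \frac{-14 - \frac{1}{4}}{4} = 3552977 - - \frac{57}{16} = 3552977 + \frac{57}{16} = \frac{56847689}{16}$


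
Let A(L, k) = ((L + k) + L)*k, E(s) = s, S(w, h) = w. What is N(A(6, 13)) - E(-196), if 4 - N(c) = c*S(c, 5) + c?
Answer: -105750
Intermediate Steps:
A(L, k) = k*(k + 2*L) (A(L, k) = (k + 2*L)*k = k*(k + 2*L))
N(c) = 4 - c - c**2 (N(c) = 4 - (c*c + c) = 4 - (c**2 + c) = 4 - (c + c**2) = 4 + (-c - c**2) = 4 - c - c**2)
N(A(6, 13)) - E(-196) = (4 - 13*(13 + 2*6) - (13*(13 + 2*6))**2) - 1*(-196) = (4 - 13*(13 + 12) - (13*(13 + 12))**2) + 196 = (4 - 13*25 - (13*25)**2) + 196 = (4 - 1*325 - 1*325**2) + 196 = (4 - 325 - 1*105625) + 196 = (4 - 325 - 105625) + 196 = -105946 + 196 = -105750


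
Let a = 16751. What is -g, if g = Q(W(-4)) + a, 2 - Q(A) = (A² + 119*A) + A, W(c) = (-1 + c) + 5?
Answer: -16753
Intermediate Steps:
W(c) = 4 + c
Q(A) = 2 - A² - 120*A (Q(A) = 2 - ((A² + 119*A) + A) = 2 - (A² + 120*A) = 2 + (-A² - 120*A) = 2 - A² - 120*A)
g = 16753 (g = (2 - (4 - 4)² - 120*(4 - 4)) + 16751 = (2 - 1*0² - 120*0) + 16751 = (2 - 1*0 + 0) + 16751 = (2 + 0 + 0) + 16751 = 2 + 16751 = 16753)
-g = -1*16753 = -16753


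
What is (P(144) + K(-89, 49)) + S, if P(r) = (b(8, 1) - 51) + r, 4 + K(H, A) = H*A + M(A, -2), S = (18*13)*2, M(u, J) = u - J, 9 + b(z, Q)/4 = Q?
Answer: -3785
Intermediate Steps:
b(z, Q) = -36 + 4*Q
S = 468 (S = 234*2 = 468)
K(H, A) = -2 + A + A*H (K(H, A) = -4 + (H*A + (A - 1*(-2))) = -4 + (A*H + (A + 2)) = -4 + (A*H + (2 + A)) = -4 + (2 + A + A*H) = -2 + A + A*H)
P(r) = -83 + r (P(r) = ((-36 + 4*1) - 51) + r = ((-36 + 4) - 51) + r = (-32 - 51) + r = -83 + r)
(P(144) + K(-89, 49)) + S = ((-83 + 144) + (-2 + 49 + 49*(-89))) + 468 = (61 + (-2 + 49 - 4361)) + 468 = (61 - 4314) + 468 = -4253 + 468 = -3785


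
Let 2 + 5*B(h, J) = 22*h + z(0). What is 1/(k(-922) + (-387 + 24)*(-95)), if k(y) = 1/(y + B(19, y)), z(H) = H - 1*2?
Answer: 4196/144699055 ≈ 2.8998e-5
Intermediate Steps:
z(H) = -2 + H (z(H) = H - 2 = -2 + H)
B(h, J) = -4/5 + 22*h/5 (B(h, J) = -2/5 + (22*h + (-2 + 0))/5 = -2/5 + (22*h - 2)/5 = -2/5 + (-2 + 22*h)/5 = -2/5 + (-2/5 + 22*h/5) = -4/5 + 22*h/5)
k(y) = 1/(414/5 + y) (k(y) = 1/(y + (-4/5 + (22/5)*19)) = 1/(y + (-4/5 + 418/5)) = 1/(y + 414/5) = 1/(414/5 + y))
1/(k(-922) + (-387 + 24)*(-95)) = 1/(5/(414 + 5*(-922)) + (-387 + 24)*(-95)) = 1/(5/(414 - 4610) - 363*(-95)) = 1/(5/(-4196) + 34485) = 1/(5*(-1/4196) + 34485) = 1/(-5/4196 + 34485) = 1/(144699055/4196) = 4196/144699055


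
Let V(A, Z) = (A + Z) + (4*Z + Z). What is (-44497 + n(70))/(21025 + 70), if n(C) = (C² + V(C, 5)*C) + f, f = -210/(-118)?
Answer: -1923118/1244605 ≈ -1.5452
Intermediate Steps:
f = 105/59 (f = -210*(-1/118) = 105/59 ≈ 1.7797)
V(A, Z) = A + 6*Z (V(A, Z) = (A + Z) + 5*Z = A + 6*Z)
n(C) = 105/59 + C² + C*(30 + C) (n(C) = (C² + (C + 6*5)*C) + 105/59 = (C² + (C + 30)*C) + 105/59 = (C² + (30 + C)*C) + 105/59 = (C² + C*(30 + C)) + 105/59 = 105/59 + C² + C*(30 + C))
(-44497 + n(70))/(21025 + 70) = (-44497 + (105/59 + 2*70² + 30*70))/(21025 + 70) = (-44497 + (105/59 + 2*4900 + 2100))/21095 = (-44497 + (105/59 + 9800 + 2100))*(1/21095) = (-44497 + 702205/59)*(1/21095) = -1923118/59*1/21095 = -1923118/1244605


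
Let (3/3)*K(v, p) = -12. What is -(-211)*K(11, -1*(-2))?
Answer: -2532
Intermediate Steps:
K(v, p) = -12
-(-211)*K(11, -1*(-2)) = -(-211)*(-12) = -1*2532 = -2532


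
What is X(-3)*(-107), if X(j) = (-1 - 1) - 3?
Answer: 535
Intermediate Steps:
X(j) = -5 (X(j) = -2 - 3 = -5)
X(-3)*(-107) = -5*(-107) = 535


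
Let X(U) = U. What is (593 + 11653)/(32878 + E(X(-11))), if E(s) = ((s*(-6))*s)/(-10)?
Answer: 61230/164753 ≈ 0.37165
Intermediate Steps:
E(s) = 3*s²/5 (E(s) = ((-6*s)*s)*(-⅒) = -6*s²*(-⅒) = 3*s²/5)
(593 + 11653)/(32878 + E(X(-11))) = (593 + 11653)/(32878 + (⅗)*(-11)²) = 12246/(32878 + (⅗)*121) = 12246/(32878 + 363/5) = 12246/(164753/5) = 12246*(5/164753) = 61230/164753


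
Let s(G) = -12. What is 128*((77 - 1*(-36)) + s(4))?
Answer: 12928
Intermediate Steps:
128*((77 - 1*(-36)) + s(4)) = 128*((77 - 1*(-36)) - 12) = 128*((77 + 36) - 12) = 128*(113 - 12) = 128*101 = 12928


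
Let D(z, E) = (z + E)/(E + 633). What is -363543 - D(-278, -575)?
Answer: -21084641/58 ≈ -3.6353e+5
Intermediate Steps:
D(z, E) = (E + z)/(633 + E)
-363543 - D(-278, -575) = -363543 - (-575 - 278)/(633 - 575) = -363543 - (-853)/58 = -363543 - 1*(-853/58) = -363543 + 853/58 = -21084641/58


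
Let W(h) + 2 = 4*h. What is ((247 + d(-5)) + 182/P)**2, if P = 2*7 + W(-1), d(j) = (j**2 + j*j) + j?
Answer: 1585081/16 ≈ 99068.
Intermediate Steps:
d(j) = j + 2*j**2 (d(j) = (j**2 + j**2) + j = 2*j**2 + j = j + 2*j**2)
W(h) = -2 + 4*h
P = 8 (P = 2*7 + (-2 + 4*(-1)) = 14 + (-2 - 4) = 14 - 6 = 8)
((247 + d(-5)) + 182/P)**2 = ((247 - 5*(1 + 2*(-5))) + 182/8)**2 = ((247 - 5*(1 - 10)) + 182*(1/8))**2 = ((247 - 5*(-9)) + 91/4)**2 = ((247 + 45) + 91/4)**2 = (292 + 91/4)**2 = (1259/4)**2 = 1585081/16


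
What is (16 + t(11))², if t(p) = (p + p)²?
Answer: 250000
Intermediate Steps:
t(p) = 4*p² (t(p) = (2*p)² = 4*p²)
(16 + t(11))² = (16 + 4*11²)² = (16 + 4*121)² = (16 + 484)² = 500² = 250000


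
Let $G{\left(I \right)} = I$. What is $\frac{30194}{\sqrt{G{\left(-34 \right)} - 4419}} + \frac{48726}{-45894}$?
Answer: $- \frac{8121}{7649} - \frac{30194 i \sqrt{4453}}{4453} \approx -1.0617 - 452.47 i$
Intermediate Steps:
$\frac{30194}{\sqrt{G{\left(-34 \right)} - 4419}} + \frac{48726}{-45894} = \frac{30194}{\sqrt{-34 - 4419}} + \frac{48726}{-45894} = \frac{30194}{\sqrt{-4453}} + 48726 \left(- \frac{1}{45894}\right) = \frac{30194}{i \sqrt{4453}} - \frac{8121}{7649} = 30194 \left(- \frac{i \sqrt{4453}}{4453}\right) - \frac{8121}{7649} = - \frac{30194 i \sqrt{4453}}{4453} - \frac{8121}{7649} = - \frac{8121}{7649} - \frac{30194 i \sqrt{4453}}{4453}$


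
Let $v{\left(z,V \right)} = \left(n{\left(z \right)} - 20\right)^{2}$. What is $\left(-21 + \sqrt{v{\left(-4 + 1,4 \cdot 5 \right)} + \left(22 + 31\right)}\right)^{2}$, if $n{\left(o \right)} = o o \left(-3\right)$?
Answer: $\left(21 - \sqrt{2262}\right)^{2} \approx 705.46$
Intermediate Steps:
$n{\left(o \right)} = - 3 o^{2}$ ($n{\left(o \right)} = o^{2} \left(-3\right) = - 3 o^{2}$)
$v{\left(z,V \right)} = \left(-20 - 3 z^{2}\right)^{2}$ ($v{\left(z,V \right)} = \left(- 3 z^{2} - 20\right)^{2} = \left(-20 - 3 z^{2}\right)^{2}$)
$\left(-21 + \sqrt{v{\left(-4 + 1,4 \cdot 5 \right)} + \left(22 + 31\right)}\right)^{2} = \left(-21 + \sqrt{\left(20 + 3 \left(-4 + 1\right)^{2}\right)^{2} + \left(22 + 31\right)}\right)^{2} = \left(-21 + \sqrt{\left(20 + 3 \left(-3\right)^{2}\right)^{2} + 53}\right)^{2} = \left(-21 + \sqrt{\left(20 + 3 \cdot 9\right)^{2} + 53}\right)^{2} = \left(-21 + \sqrt{\left(20 + 27\right)^{2} + 53}\right)^{2} = \left(-21 + \sqrt{47^{2} + 53}\right)^{2} = \left(-21 + \sqrt{2209 + 53}\right)^{2} = \left(-21 + \sqrt{2262}\right)^{2}$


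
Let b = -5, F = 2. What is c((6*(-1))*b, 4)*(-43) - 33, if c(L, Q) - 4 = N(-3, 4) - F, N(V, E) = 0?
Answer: -119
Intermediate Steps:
c(L, Q) = 2 (c(L, Q) = 4 + (0 - 1*2) = 4 + (0 - 2) = 4 - 2 = 2)
c((6*(-1))*b, 4)*(-43) - 33 = 2*(-43) - 33 = -86 - 33 = -119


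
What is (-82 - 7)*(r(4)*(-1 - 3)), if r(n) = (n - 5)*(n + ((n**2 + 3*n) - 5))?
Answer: -9612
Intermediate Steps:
r(n) = (-5 + n)*(-5 + n**2 + 4*n) (r(n) = (-5 + n)*(n + (-5 + n**2 + 3*n)) = (-5 + n)*(-5 + n**2 + 4*n))
(-82 - 7)*(r(4)*(-1 - 3)) = (-82 - 7)*((25 + 4**3 - 1*4**2 - 25*4)*(-1 - 3)) = -89*(25 + 64 - 1*16 - 100)*(-4) = -89*(25 + 64 - 16 - 100)*(-4) = -(-2403)*(-4) = -89*108 = -9612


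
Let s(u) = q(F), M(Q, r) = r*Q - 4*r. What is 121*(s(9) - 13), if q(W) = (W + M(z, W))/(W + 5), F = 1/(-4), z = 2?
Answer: -29766/19 ≈ -1566.6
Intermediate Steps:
F = -1/4 ≈ -0.25000
M(Q, r) = -4*r + Q*r (M(Q, r) = Q*r - 4*r = -4*r + Q*r)
q(W) = -W/(5 + W) (q(W) = (W + W*(-4 + 2))/(W + 5) = (W + W*(-2))/(5 + W) = (W - 2*W)/(5 + W) = (-W)/(5 + W) = -W/(5 + W))
s(u) = 1/19 (s(u) = -1*(-1/4)/(5 - 1/4) = -1*(-1/4)/19/4 = -1*(-1/4)*4/19 = 1/19)
121*(s(9) - 13) = 121*(1/19 - 13) = 121*(-246/19) = -29766/19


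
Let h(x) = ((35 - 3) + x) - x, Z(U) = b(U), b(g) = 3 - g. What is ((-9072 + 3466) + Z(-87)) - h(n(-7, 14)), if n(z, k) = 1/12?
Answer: -5548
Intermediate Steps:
n(z, k) = 1/12
Z(U) = 3 - U
h(x) = 32 (h(x) = (32 + x) - x = 32)
((-9072 + 3466) + Z(-87)) - h(n(-7, 14)) = ((-9072 + 3466) + (3 - 1*(-87))) - 1*32 = (-5606 + (3 + 87)) - 32 = (-5606 + 90) - 32 = -5516 - 32 = -5548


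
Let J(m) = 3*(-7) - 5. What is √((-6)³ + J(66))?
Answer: 11*I*√2 ≈ 15.556*I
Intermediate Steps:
J(m) = -26 (J(m) = -21 - 5 = -26)
√((-6)³ + J(66)) = √((-6)³ - 26) = √(-216 - 26) = √(-242) = 11*I*√2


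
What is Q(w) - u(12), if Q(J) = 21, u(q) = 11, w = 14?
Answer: 10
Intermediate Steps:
Q(w) - u(12) = 21 - 1*11 = 21 - 11 = 10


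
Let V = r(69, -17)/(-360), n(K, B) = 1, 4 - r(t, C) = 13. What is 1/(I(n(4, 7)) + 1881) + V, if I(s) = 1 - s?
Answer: 1921/75240 ≈ 0.025532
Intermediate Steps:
r(t, C) = -9 (r(t, C) = 4 - 1*13 = 4 - 13 = -9)
V = 1/40 (V = -9/(-360) = -9*(-1/360) = 1/40 ≈ 0.025000)
1/(I(n(4, 7)) + 1881) + V = 1/((1 - 1*1) + 1881) + 1/40 = 1/((1 - 1) + 1881) + 1/40 = 1/(0 + 1881) + 1/40 = 1/1881 + 1/40 = 1921/75240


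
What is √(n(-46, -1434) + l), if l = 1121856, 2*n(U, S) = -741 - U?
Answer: √4486034/2 ≈ 1059.0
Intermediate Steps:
n(U, S) = -741/2 - U/2 (n(U, S) = (-741 - U)/2 = -741/2 - U/2)
√(n(-46, -1434) + l) = √((-741/2 - ½*(-46)) + 1121856) = √((-741/2 + 23) + 1121856) = √(-695/2 + 1121856) = √(2243017/2) = √4486034/2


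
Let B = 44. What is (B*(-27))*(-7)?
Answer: 8316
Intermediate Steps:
(B*(-27))*(-7) = (44*(-27))*(-7) = -1188*(-7) = 8316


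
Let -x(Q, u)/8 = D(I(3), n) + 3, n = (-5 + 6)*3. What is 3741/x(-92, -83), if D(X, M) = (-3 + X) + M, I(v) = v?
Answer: -1247/16 ≈ -77.938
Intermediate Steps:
n = 3 (n = 1*3 = 3)
D(X, M) = -3 + M + X
x(Q, u) = -48 (x(Q, u) = -8*((-3 + 3 + 3) + 3) = -8*(3 + 3) = -8*6 = -48)
3741/x(-92, -83) = 3741/(-48) = 3741*(-1/48) = -1247/16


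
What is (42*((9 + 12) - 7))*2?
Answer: 1176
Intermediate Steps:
(42*((9 + 12) - 7))*2 = (42*(21 - 7))*2 = (42*14)*2 = 588*2 = 1176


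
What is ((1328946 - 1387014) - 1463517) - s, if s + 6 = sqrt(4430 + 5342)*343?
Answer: -1521579 - 686*sqrt(2443) ≈ -1.5555e+6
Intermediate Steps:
s = -6 + 686*sqrt(2443) (s = -6 + sqrt(4430 + 5342)*343 = -6 + sqrt(9772)*343 = -6 + (2*sqrt(2443))*343 = -6 + 686*sqrt(2443) ≈ 33901.)
((1328946 - 1387014) - 1463517) - s = ((1328946 - 1387014) - 1463517) - (-6 + 686*sqrt(2443)) = (-58068 - 1463517) + (6 - 686*sqrt(2443)) = -1521585 + (6 - 686*sqrt(2443)) = -1521579 - 686*sqrt(2443)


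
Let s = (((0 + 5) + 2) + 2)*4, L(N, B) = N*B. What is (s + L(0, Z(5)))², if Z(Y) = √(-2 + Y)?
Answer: 1296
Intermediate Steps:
L(N, B) = B*N
s = 36 (s = ((5 + 2) + 2)*4 = (7 + 2)*4 = 9*4 = 36)
(s + L(0, Z(5)))² = (36 + √(-2 + 5)*0)² = (36 + √3*0)² = (36 + 0)² = 36² = 1296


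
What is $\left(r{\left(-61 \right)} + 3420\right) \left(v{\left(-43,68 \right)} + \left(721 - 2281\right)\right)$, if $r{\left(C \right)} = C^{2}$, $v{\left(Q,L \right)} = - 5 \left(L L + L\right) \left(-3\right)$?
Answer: $491443620$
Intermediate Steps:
$v{\left(Q,L \right)} = 15 L + 15 L^{2}$ ($v{\left(Q,L \right)} = - 5 \left(L^{2} + L\right) \left(-3\right) = - 5 \left(L + L^{2}\right) \left(-3\right) = \left(- 5 L - 5 L^{2}\right) \left(-3\right) = 15 L + 15 L^{2}$)
$\left(r{\left(-61 \right)} + 3420\right) \left(v{\left(-43,68 \right)} + \left(721 - 2281\right)\right) = \left(\left(-61\right)^{2} + 3420\right) \left(15 \cdot 68 \left(1 + 68\right) + \left(721 - 2281\right)\right) = \left(3721 + 3420\right) \left(15 \cdot 68 \cdot 69 + \left(721 - 2281\right)\right) = 7141 \left(70380 - 1560\right) = 7141 \cdot 68820 = 491443620$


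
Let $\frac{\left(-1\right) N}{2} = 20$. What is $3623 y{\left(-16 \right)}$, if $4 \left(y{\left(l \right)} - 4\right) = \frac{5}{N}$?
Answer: $\frac{460121}{32} \approx 14379.0$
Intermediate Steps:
$N = -40$ ($N = \left(-2\right) 20 = -40$)
$y{\left(l \right)} = \frac{127}{32}$ ($y{\left(l \right)} = 4 + \frac{5 \frac{1}{-40}}{4} = 4 + \frac{5 \left(- \frac{1}{40}\right)}{4} = 4 + \frac{1}{4} \left(- \frac{1}{8}\right) = 4 - \frac{1}{32} = \frac{127}{32}$)
$3623 y{\left(-16 \right)} = 3623 \cdot \frac{127}{32} = \frac{460121}{32}$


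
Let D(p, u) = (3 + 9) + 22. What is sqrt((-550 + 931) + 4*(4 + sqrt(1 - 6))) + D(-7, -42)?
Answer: 34 + sqrt(397 + 4*I*sqrt(5)) ≈ 53.926 + 0.22444*I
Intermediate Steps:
D(p, u) = 34 (D(p, u) = 12 + 22 = 34)
sqrt((-550 + 931) + 4*(4 + sqrt(1 - 6))) + D(-7, -42) = sqrt((-550 + 931) + 4*(4 + sqrt(1 - 6))) + 34 = sqrt(381 + 4*(4 + sqrt(-5))) + 34 = sqrt(381 + 4*(4 + I*sqrt(5))) + 34 = sqrt(381 + (16 + 4*I*sqrt(5))) + 34 = sqrt(397 + 4*I*sqrt(5)) + 34 = 34 + sqrt(397 + 4*I*sqrt(5))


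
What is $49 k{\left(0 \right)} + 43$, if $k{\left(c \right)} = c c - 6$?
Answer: $-251$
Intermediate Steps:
$k{\left(c \right)} = -6 + c^{2}$ ($k{\left(c \right)} = c^{2} - 6 = -6 + c^{2}$)
$49 k{\left(0 \right)} + 43 = 49 \left(-6 + 0^{2}\right) + 43 = 49 \left(-6 + 0\right) + 43 = 49 \left(-6\right) + 43 = -294 + 43 = -251$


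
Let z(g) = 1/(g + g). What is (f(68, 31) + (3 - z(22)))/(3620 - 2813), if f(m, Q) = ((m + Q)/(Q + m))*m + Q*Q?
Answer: 45407/35508 ≈ 1.2788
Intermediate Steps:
z(g) = 1/(2*g)
f(m, Q) = m + Q**2 (f(m, Q) = ((Q + m)/(Q + m))*m + Q**2 = 1*m + Q**2 = m + Q**2)
(f(68, 31) + (3 - z(22)))/(3620 - 2813) = ((68 + 31**2) + (3 - 1/(2*22)))/(3620 - 2813) = ((68 + 961) + (3 - 1/(2*22)))/807 = (1029 + (3 - 1*1/44))*(1/807) = (1029 + (3 - 1/44))*(1/807) = (1029 + 131/44)*(1/807) = (45407/44)*(1/807) = 45407/35508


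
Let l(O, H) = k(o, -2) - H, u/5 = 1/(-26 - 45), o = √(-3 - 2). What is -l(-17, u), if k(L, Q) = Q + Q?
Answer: 279/71 ≈ 3.9296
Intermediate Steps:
o = I*√5 (o = √(-5) = I*√5 ≈ 2.2361*I)
u = -5/71 (u = 5/(-26 - 45) = 5/(-71) = 5*(-1/71) = -5/71 ≈ -0.070423)
k(L, Q) = 2*Q
l(O, H) = -4 - H (l(O, H) = 2*(-2) - H = -4 - H)
-l(-17, u) = -(-4 - 1*(-5/71)) = -(-4 + 5/71) = -1*(-279/71) = 279/71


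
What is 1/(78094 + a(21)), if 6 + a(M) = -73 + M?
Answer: 1/78036 ≈ 1.2815e-5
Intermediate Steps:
a(M) = -79 + M (a(M) = -6 + (-73 + M) = -79 + M)
1/(78094 + a(21)) = 1/(78094 + (-79 + 21)) = 1/(78094 - 58) = 1/78036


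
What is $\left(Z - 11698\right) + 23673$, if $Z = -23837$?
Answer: $-11862$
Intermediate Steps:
$\left(Z - 11698\right) + 23673 = \left(-23837 - 11698\right) + 23673 = -35535 + 23673 = -11862$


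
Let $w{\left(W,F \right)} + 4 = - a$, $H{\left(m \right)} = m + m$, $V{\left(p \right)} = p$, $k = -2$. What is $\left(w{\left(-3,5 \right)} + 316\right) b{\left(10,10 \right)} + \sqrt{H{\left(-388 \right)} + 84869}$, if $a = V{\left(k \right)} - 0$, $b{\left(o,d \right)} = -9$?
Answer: $-2826 + \sqrt{84093} \approx -2536.0$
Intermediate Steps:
$a = -2$ ($a = -2 - 0 = -2 + 0 = -2$)
$H{\left(m \right)} = 2 m$
$w{\left(W,F \right)} = -2$ ($w{\left(W,F \right)} = -4 - -2 = -4 + 2 = -2$)
$\left(w{\left(-3,5 \right)} + 316\right) b{\left(10,10 \right)} + \sqrt{H{\left(-388 \right)} + 84869} = \left(-2 + 316\right) \left(-9\right) + \sqrt{2 \left(-388\right) + 84869} = 314 \left(-9\right) + \sqrt{-776 + 84869} = -2826 + \sqrt{84093}$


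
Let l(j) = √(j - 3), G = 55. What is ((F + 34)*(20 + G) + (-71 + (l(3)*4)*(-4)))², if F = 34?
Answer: 25290841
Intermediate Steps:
l(j) = √(-3 + j)
((F + 34)*(20 + G) + (-71 + (l(3)*4)*(-4)))² = ((34 + 34)*(20 + 55) + (-71 + (√(-3 + 3)*4)*(-4)))² = (68*75 + (-71 + (√0*4)*(-4)))² = (5100 + (-71 + (0*4)*(-4)))² = (5100 + (-71 + 0*(-4)))² = (5100 + (-71 + 0))² = (5100 - 71)² = 5029² = 25290841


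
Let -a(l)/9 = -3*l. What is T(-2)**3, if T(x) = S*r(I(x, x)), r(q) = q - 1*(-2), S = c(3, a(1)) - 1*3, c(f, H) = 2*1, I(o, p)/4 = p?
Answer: 216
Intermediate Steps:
a(l) = 27*l (a(l) = -(-27)*l = 27*l)
I(o, p) = 4*p
c(f, H) = 2
S = -1 (S = 2 - 1*3 = 2 - 3 = -1)
r(q) = 2 + q (r(q) = q + 2 = 2 + q)
T(x) = -2 - 4*x (T(x) = -(2 + 4*x) = -2 - 4*x)
T(-2)**3 = (-2 - 4*(-2))**3 = (-2 + 8)**3 = 6**3 = 216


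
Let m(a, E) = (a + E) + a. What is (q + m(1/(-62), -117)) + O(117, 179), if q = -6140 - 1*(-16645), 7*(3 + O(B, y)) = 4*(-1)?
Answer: 2253414/217 ≈ 10384.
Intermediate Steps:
O(B, y) = -25/7 (O(B, y) = -3 + (4*(-1))/7 = -3 + (⅐)*(-4) = -3 - 4/7 = -25/7)
m(a, E) = E + 2*a (m(a, E) = (E + a) + a = E + 2*a)
q = 10505 (q = -6140 + 16645 = 10505)
(q + m(1/(-62), -117)) + O(117, 179) = (10505 + (-117 + 2/(-62))) - 25/7 = (10505 + (-117 + 2*(-1/62))) - 25/7 = (10505 + (-117 - 1/31)) - 25/7 = (10505 - 3628/31) - 25/7 = 322027/31 - 25/7 = 2253414/217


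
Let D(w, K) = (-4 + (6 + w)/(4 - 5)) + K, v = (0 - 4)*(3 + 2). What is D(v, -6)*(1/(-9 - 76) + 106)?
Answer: 36036/85 ≈ 423.95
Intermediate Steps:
v = -20 (v = -4*5 = -20)
D(w, K) = -10 + K - w (D(w, K) = (-4 + (6 + w)/(-1)) + K = (-4 + (6 + w)*(-1)) + K = (-4 + (-6 - w)) + K = (-10 - w) + K = -10 + K - w)
D(v, -6)*(1/(-9 - 76) + 106) = (-10 - 6 - 1*(-20))*(1/(-9 - 76) + 106) = (-10 - 6 + 20)*(1/(-85) + 106) = 4*(-1/85 + 106) = 4*(9009/85) = 36036/85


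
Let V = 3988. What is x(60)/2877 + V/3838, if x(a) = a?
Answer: 1950626/1840321 ≈ 1.0599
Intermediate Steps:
x(60)/2877 + V/3838 = 60/2877 + 3988/3838 = 60*(1/2877) + 3988*(1/3838) = 20/959 + 1994/1919 = 1950626/1840321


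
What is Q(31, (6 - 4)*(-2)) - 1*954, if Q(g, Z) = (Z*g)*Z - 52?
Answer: -510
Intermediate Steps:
Q(g, Z) = -52 + g*Z² (Q(g, Z) = g*Z² - 52 = -52 + g*Z²)
Q(31, (6 - 4)*(-2)) - 1*954 = (-52 + 31*((6 - 4)*(-2))²) - 1*954 = (-52 + 31*(2*(-2))²) - 954 = (-52 + 31*(-4)²) - 954 = (-52 + 31*16) - 954 = (-52 + 496) - 954 = 444 - 954 = -510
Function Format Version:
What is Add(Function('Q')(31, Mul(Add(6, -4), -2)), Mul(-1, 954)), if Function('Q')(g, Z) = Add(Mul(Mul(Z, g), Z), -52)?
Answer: -510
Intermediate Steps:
Function('Q')(g, Z) = Add(-52, Mul(g, Pow(Z, 2))) (Function('Q')(g, Z) = Add(Mul(g, Pow(Z, 2)), -52) = Add(-52, Mul(g, Pow(Z, 2))))
Add(Function('Q')(31, Mul(Add(6, -4), -2)), Mul(-1, 954)) = Add(Add(-52, Mul(31, Pow(Mul(Add(6, -4), -2), 2))), Mul(-1, 954)) = Add(Add(-52, Mul(31, Pow(Mul(2, -2), 2))), -954) = Add(Add(-52, Mul(31, Pow(-4, 2))), -954) = Add(Add(-52, Mul(31, 16)), -954) = Add(Add(-52, 496), -954) = Add(444, -954) = -510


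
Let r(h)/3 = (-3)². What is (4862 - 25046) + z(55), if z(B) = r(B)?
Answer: -20157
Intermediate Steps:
r(h) = 27 (r(h) = 3*(-3)² = 3*9 = 27)
z(B) = 27
(4862 - 25046) + z(55) = (4862 - 25046) + 27 = -20184 + 27 = -20157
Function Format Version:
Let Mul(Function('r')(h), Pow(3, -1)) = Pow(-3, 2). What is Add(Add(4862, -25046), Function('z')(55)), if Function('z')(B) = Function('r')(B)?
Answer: -20157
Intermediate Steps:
Function('r')(h) = 27 (Function('r')(h) = Mul(3, Pow(-3, 2)) = Mul(3, 9) = 27)
Function('z')(B) = 27
Add(Add(4862, -25046), Function('z')(55)) = Add(Add(4862, -25046), 27) = Add(-20184, 27) = -20157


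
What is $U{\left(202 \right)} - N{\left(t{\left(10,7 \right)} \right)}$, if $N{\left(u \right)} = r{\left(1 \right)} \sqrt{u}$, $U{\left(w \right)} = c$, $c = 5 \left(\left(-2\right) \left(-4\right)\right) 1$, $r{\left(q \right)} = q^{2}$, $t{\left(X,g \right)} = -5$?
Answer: $40 - i \sqrt{5} \approx 40.0 - 2.2361 i$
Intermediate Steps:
$c = 40$ ($c = 5 \cdot 8 \cdot 1 = 40 \cdot 1 = 40$)
$U{\left(w \right)} = 40$
$N{\left(u \right)} = \sqrt{u}$ ($N{\left(u \right)} = 1^{2} \sqrt{u} = 1 \sqrt{u} = \sqrt{u}$)
$U{\left(202 \right)} - N{\left(t{\left(10,7 \right)} \right)} = 40 - \sqrt{-5} = 40 - i \sqrt{5}$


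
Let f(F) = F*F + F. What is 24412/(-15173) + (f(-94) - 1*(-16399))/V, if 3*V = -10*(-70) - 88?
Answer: 376484345/3095292 ≈ 121.63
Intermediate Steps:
f(F) = F + F² (f(F) = F² + F = F + F²)
V = 204 (V = (-10*(-70) - 88)/3 = (700 - 88)/3 = (⅓)*612 = 204)
24412/(-15173) + (f(-94) - 1*(-16399))/V = 24412/(-15173) + (-94*(1 - 94) - 1*(-16399))/204 = 24412*(-1/15173) + (-94*(-93) + 16399)*(1/204) = -24412/15173 + (8742 + 16399)*(1/204) = -24412/15173 + 25141*(1/204) = -24412/15173 + 25141/204 = 376484345/3095292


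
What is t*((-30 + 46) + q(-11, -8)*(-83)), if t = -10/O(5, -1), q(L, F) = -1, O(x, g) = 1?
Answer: -990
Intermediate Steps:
t = -10 (t = -10/1 = -10*1 = -10)
t*((-30 + 46) + q(-11, -8)*(-83)) = -10*((-30 + 46) - 1*(-83)) = -10*(16 + 83) = -10*99 = -990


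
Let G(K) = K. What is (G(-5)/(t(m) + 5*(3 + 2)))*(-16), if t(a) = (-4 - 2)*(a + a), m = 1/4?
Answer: 40/11 ≈ 3.6364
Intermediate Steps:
m = 1/4 ≈ 0.25000
t(a) = -12*a
(G(-5)/(t(m) + 5*(3 + 2)))*(-16) = (-5/(-12*1/4 + 5*(3 + 2)))*(-16) = (-5/(-3 + 5*5))*(-16) = (-5/(-3 + 25))*(-16) = (-5/22)*(-16) = ((1/22)*(-5))*(-16) = -5/22*(-16) = 40/11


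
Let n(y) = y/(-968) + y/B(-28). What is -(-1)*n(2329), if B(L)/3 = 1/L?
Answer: -63132203/2904 ≈ -21740.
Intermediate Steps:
B(L) = 3/L
n(y) = -27107*y/2904 (n(y) = y/(-968) + y/((3/(-28))) = y*(-1/968) + y/((3*(-1/28))) = -y/968 + y/(-3/28) = -y/968 + y*(-28/3) = -y/968 - 28*y/3 = -27107*y/2904)
-(-1)*n(2329) = -(-1)*(-27107/2904*2329) = -(-1)*(-63132203)/2904 = -1*63132203/2904 = -63132203/2904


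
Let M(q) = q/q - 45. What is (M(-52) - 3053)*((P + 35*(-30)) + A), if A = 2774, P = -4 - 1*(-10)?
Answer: -5357810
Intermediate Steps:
M(q) = -44 (M(q) = 1 - 45 = -44)
P = 6 (P = -4 + 10 = 6)
(M(-52) - 3053)*((P + 35*(-30)) + A) = (-44 - 3053)*((6 + 35*(-30)) + 2774) = -3097*((6 - 1050) + 2774) = -3097*(-1044 + 2774) = -3097*1730 = -5357810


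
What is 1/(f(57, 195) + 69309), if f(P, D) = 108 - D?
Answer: 1/69222 ≈ 1.4446e-5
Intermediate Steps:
1/(f(57, 195) + 69309) = 1/((108 - 1*195) + 69309) = 1/((108 - 195) + 69309) = 1/(-87 + 69309) = 1/69222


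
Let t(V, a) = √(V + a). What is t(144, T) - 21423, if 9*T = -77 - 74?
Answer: -21423 + √1145/3 ≈ -21412.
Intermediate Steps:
T = -151/9 (T = (-77 - 74)/9 = (⅑)*(-151) = -151/9 ≈ -16.778)
t(144, T) - 21423 = √(144 - 151/9) - 21423 = √(1145/9) - 21423 = √1145/3 - 21423 = -21423 + √1145/3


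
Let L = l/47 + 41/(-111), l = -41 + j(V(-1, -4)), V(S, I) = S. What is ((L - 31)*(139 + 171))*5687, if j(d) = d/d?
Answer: -6305205940/111 ≈ -5.6804e+7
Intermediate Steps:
j(d) = 1
l = -40 (l = -41 + 1 = -40)
L = -6367/5217 (L = -40/47 + 41/(-111) = -40*1/47 + 41*(-1/111) = -40/47 - 41/111 = -6367/5217 ≈ -1.2204)
((L - 31)*(139 + 171))*5687 = ((-6367/5217 - 31)*(139 + 171))*5687 = -168094/5217*310*5687 = -52109140/5217*5687 = -6305205940/111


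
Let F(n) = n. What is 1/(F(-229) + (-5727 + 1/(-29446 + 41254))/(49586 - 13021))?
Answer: -86351904/19788110899 ≈ -0.0043638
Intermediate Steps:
1/(F(-229) + (-5727 + 1/(-29446 + 41254))/(49586 - 13021)) = 1/(-229 + (-5727 + 1/(-29446 + 41254))/(49586 - 13021)) = 1/(-229 + (-5727 + 1/11808)/36565) = 1/(-229 + (-5727 + 1/11808)*(1/36565)) = 1/(-229 - 67624415/11808*1/36565) = 1/(-229 - 13524883/86351904) = 1/(-19788110899/86351904) = -86351904/19788110899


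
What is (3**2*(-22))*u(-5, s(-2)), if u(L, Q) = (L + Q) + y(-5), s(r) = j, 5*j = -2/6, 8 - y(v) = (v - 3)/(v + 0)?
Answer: -264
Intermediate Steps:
y(v) = 8 - (-3 + v)/v (y(v) = 8 - (v - 3)/(v + 0) = 8 - (-3 + v)/v)
j = -1/15 (j = (-2/6)/5 = (-2*1/6)/5 = (1/5)*(-1/3) = -1/15 ≈ -0.066667)
s(r) = -1/15
u(L, Q) = 32/5 + L + Q (u(L, Q) = (L + Q) + (7 + 3/(-5)) = (L + Q) + (7 + 3*(-1/5)) = (L + Q) + (7 - 3/5) = (L + Q) + 32/5 = 32/5 + L + Q)
(3**2*(-22))*u(-5, s(-2)) = (3**2*(-22))*(32/5 - 5 - 1/15) = (9*(-22))*(4/3) = -198*4/3 = -264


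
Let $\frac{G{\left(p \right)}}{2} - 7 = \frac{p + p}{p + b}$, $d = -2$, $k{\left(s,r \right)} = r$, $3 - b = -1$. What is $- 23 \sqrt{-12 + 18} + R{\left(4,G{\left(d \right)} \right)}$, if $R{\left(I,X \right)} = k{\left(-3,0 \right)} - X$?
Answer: $-10 - 23 \sqrt{6} \approx -66.338$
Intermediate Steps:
$b = 4$ ($b = 3 - -1 = 3 + 1 = 4$)
$G{\left(p \right)} = 14 + \frac{4 p}{4 + p}$ ($G{\left(p \right)} = 14 + 2 \frac{p + p}{p + 4} = 14 + 2 \frac{2 p}{4 + p} = 14 + \frac{4 p}{4 + p}$)
$R{\left(I,X \right)} = - X$ ($R{\left(I,X \right)} = 0 - X = - X$)
$- 23 \sqrt{-12 + 18} + R{\left(4,G{\left(d \right)} \right)} = - 23 \sqrt{-12 + 18} - \frac{2 \left(28 + 9 \left(-2\right)\right)}{4 - 2} = - 23 \sqrt{6} - \frac{2 \left(28 - 18\right)}{2} = - 23 \sqrt{6} - 2 \cdot \frac{1}{2} \cdot 10 = - 23 \sqrt{6} - 10 = -10 - 23 \sqrt{6}$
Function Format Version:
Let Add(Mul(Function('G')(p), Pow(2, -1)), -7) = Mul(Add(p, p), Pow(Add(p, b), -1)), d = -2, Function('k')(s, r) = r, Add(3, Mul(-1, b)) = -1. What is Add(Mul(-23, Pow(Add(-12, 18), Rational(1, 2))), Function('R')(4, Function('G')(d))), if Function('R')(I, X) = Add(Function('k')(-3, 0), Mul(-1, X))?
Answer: Add(-10, Mul(-23, Pow(6, Rational(1, 2)))) ≈ -66.338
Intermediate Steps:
b = 4 (b = Add(3, Mul(-1, -1)) = Add(3, 1) = 4)
Function('G')(p) = Add(14, Mul(4, p, Pow(Add(4, p), -1))) (Function('G')(p) = Add(14, Mul(2, Mul(Add(p, p), Pow(Add(p, 4), -1)))) = Add(14, Mul(2, Mul(Mul(2, p), Pow(Add(4, p), -1)))) = Add(14, Mul(2, Mul(2, p, Pow(Add(4, p), -1)))) = Add(14, Mul(4, p, Pow(Add(4, p), -1))))
Function('R')(I, X) = Mul(-1, X) (Function('R')(I, X) = Add(0, Mul(-1, X)) = Mul(-1, X))
Add(Mul(-23, Pow(Add(-12, 18), Rational(1, 2))), Function('R')(4, Function('G')(d))) = Add(Mul(-23, Pow(Add(-12, 18), Rational(1, 2))), Mul(-1, Mul(2, Pow(Add(4, -2), -1), Add(28, Mul(9, -2))))) = Add(Mul(-23, Pow(6, Rational(1, 2))), Mul(-1, Mul(2, Pow(2, -1), Add(28, -18)))) = Add(Mul(-23, Pow(6, Rational(1, 2))), Mul(-1, Mul(2, Rational(1, 2), 10))) = Add(Mul(-23, Pow(6, Rational(1, 2))), Mul(-1, 10)) = Add(Mul(-23, Pow(6, Rational(1, 2))), -10) = Add(-10, Mul(-23, Pow(6, Rational(1, 2))))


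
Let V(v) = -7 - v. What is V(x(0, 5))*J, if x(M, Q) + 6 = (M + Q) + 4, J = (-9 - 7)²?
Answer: -2560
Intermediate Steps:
J = 256 (J = (-16)² = 256)
x(M, Q) = -2 + M + Q (x(M, Q) = -6 + ((M + Q) + 4) = -6 + (4 + M + Q) = -2 + M + Q)
V(x(0, 5))*J = (-7 - (-2 + 0 + 5))*256 = (-7 - 1*3)*256 = (-7 - 3)*256 = -10*256 = -2560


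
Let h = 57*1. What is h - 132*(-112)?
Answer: 14841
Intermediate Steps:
h = 57
h - 132*(-112) = 57 - 132*(-112) = 57 + 14784 = 14841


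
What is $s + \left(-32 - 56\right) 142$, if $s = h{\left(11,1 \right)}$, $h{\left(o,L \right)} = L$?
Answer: $-12495$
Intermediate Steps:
$s = 1$
$s + \left(-32 - 56\right) 142 = 1 + \left(-32 - 56\right) 142 = 1 - 12496 = -12495$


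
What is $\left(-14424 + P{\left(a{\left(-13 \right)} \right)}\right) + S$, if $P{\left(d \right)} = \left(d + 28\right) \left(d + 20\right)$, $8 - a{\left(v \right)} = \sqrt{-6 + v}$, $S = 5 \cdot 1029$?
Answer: $-8290 - 64 i \sqrt{19} \approx -8290.0 - 278.97 i$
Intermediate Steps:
$S = 5145$
$a{\left(v \right)} = 8 - \sqrt{-6 + v}$
$P{\left(d \right)} = \left(20 + d\right) \left(28 + d\right)$ ($P{\left(d \right)} = \left(28 + d\right) \left(20 + d\right) = \left(20 + d\right) \left(28 + d\right)$)
$\left(-14424 + P{\left(a{\left(-13 \right)} \right)}\right) + S = \left(-14424 + \left(560 + \left(8 - \sqrt{-6 - 13}\right)^{2} + 48 \left(8 - \sqrt{-6 - 13}\right)\right)\right) + 5145 = \left(-14424 + \left(560 + \left(8 - \sqrt{-19}\right)^{2} + 48 \left(8 - \sqrt{-19}\right)\right)\right) + 5145 = \left(-14424 + \left(560 + \left(8 - i \sqrt{19}\right)^{2} + 48 \left(8 - i \sqrt{19}\right)\right)\right) + 5145 = \left(-14424 + \left(560 + \left(8 - i \sqrt{19}\right)^{2} + \left(384 - 48 i \sqrt{19}\right)\right)\right) + 5145 = \left(-14424 + \left(944 + \left(8 - i \sqrt{19}\right)^{2} - 48 i \sqrt{19}\right)\right) + 5145 = \left(-13480 + \left(8 - i \sqrt{19}\right)^{2} - 48 i \sqrt{19}\right) + 5145 = -8335 + \left(8 - i \sqrt{19}\right)^{2} - 48 i \sqrt{19}$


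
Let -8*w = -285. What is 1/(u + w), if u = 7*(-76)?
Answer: -8/3971 ≈ -0.0020146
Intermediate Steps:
w = 285/8 (w = -⅛*(-285) = 285/8 ≈ 35.625)
u = -532
1/(u + w) = 1/(-532 + 285/8) = 1/(-3971/8) = -8/3971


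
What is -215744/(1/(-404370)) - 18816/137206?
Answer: 5984953249002432/68603 ≈ 8.7240e+10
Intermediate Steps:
-215744/(1/(-404370)) - 18816/137206 = -215744/(-1/404370) - 18816*1/137206 = -215744*(-404370) - 9408/68603 = 87240401280 - 9408/68603 = 5984953249002432/68603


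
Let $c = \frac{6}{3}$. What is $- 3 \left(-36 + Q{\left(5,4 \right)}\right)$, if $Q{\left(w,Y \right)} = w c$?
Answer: $78$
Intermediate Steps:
$c = 2$ ($c = 6 \cdot \frac{1}{3} = 2$)
$Q{\left(w,Y \right)} = 2 w$ ($Q{\left(w,Y \right)} = w 2 = 2 w$)
$- 3 \left(-36 + Q{\left(5,4 \right)}\right) = - 3 \left(-36 + 2 \cdot 5\right) = - 3 \left(-36 + 10\right) = \left(-3\right) \left(-26\right) = 78$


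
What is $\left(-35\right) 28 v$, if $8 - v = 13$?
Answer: $4900$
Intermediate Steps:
$v = -5$ ($v = 8 - 13 = -5$)
$\left(-35\right) 28 v = \left(-35\right) 28 \left(-5\right) = \left(-980\right) \left(-5\right) = 4900$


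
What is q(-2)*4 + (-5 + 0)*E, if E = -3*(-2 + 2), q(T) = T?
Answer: -8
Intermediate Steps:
E = 0 (E = -3*0 = 0)
q(-2)*4 + (-5 + 0)*E = -2*4 + (-5 + 0)*0 = -8 - 5*0 = -8 + 0 = -8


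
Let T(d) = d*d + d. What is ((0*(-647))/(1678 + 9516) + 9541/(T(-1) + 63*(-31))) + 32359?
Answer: 9026798/279 ≈ 32354.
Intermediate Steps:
T(d) = d + d**2 (T(d) = d**2 + d = d + d**2)
((0*(-647))/(1678 + 9516) + 9541/(T(-1) + 63*(-31))) + 32359 = ((0*(-647))/(1678 + 9516) + 9541/(-(1 - 1) + 63*(-31))) + 32359 = (0/11194 + 9541/(-1*0 - 1953)) + 32359 = (0*(1/11194) + 9541/(0 - 1953)) + 32359 = (0 + 9541/(-1953)) + 32359 = (0 + 9541*(-1/1953)) + 32359 = (0 - 1363/279) + 32359 = -1363/279 + 32359 = 9026798/279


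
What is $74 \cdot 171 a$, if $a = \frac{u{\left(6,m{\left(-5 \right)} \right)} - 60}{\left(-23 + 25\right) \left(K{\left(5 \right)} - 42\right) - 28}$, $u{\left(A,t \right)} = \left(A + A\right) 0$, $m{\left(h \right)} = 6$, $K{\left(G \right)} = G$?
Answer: $\frac{126540}{17} \approx 7443.5$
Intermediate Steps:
$u{\left(A,t \right)} = 0$ ($u{\left(A,t \right)} = 2 A 0 = 0$)
$a = \frac{10}{17}$ ($a = \frac{0 - 60}{\left(-23 + 25\right) \left(5 - 42\right) - 28} = - \frac{60}{2 \left(-37\right) - 28} = - \frac{60}{-74 - 28} = - \frac{60}{-102} = \left(-60\right) \left(- \frac{1}{102}\right) = \frac{10}{17} \approx 0.58823$)
$74 \cdot 171 a = 74 \cdot 171 \cdot \frac{10}{17} = 12654 \cdot \frac{10}{17} = \frac{126540}{17}$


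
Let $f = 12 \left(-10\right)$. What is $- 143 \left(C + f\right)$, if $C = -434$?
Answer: $79222$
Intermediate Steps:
$f = -120$
$- 143 \left(C + f\right) = - 143 \left(-434 - 120\right) = \left(-143\right) \left(-554\right) = 79222$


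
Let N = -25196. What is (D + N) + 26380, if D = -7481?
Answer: -6297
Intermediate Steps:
(D + N) + 26380 = (-7481 - 25196) + 26380 = -32677 + 26380 = -6297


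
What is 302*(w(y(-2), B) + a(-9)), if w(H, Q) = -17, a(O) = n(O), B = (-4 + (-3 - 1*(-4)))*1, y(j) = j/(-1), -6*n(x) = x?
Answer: -4681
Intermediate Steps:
n(x) = -x/6
y(j) = -j (y(j) = j*(-1) = -j)
B = -3 (B = (-4 + (-3 + 4))*1 = (-4 + 1)*1 = -3*1 = -3)
a(O) = -O/6
302*(w(y(-2), B) + a(-9)) = 302*(-17 - ⅙*(-9)) = 302*(-17 + 3/2) = 302*(-31/2) = -4681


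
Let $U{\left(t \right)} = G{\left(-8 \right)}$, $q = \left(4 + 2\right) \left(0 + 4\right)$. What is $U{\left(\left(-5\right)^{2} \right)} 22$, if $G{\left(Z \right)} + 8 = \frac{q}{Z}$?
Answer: $-242$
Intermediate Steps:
$q = 24$ ($q = 6 \cdot 4 = 24$)
$G{\left(Z \right)} = -8 + \frac{24}{Z}$
$U{\left(t \right)} = -11$ ($U{\left(t \right)} = -8 + \frac{24}{-8} = -8 + 24 \left(- \frac{1}{8}\right) = -8 - 3 = -11$)
$U{\left(\left(-5\right)^{2} \right)} 22 = \left(-11\right) 22 = -242$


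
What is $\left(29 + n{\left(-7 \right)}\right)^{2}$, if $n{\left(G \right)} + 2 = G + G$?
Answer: $169$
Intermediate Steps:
$n{\left(G \right)} = -2 + 2 G$ ($n{\left(G \right)} = -2 + \left(G + G\right) = -2 + 2 G$)
$\left(29 + n{\left(-7 \right)}\right)^{2} = \left(29 + \left(-2 + 2 \left(-7\right)\right)\right)^{2} = \left(29 - 16\right)^{2} = 13^{2} = 169$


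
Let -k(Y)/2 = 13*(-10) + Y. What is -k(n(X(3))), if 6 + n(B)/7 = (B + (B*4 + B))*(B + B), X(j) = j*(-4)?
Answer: 23848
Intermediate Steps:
X(j) = -4*j
n(B) = -42 + 84*B² (n(B) = -42 + 7*((B + (B*4 + B))*(B + B)) = -42 + 7*((B + (4*B + B))*(2*B)) = -42 + 7*((B + 5*B)*(2*B)) = -42 + 7*((6*B)*(2*B)) = -42 + 7*(12*B²) = -42 + 84*B²)
k(Y) = 260 - 2*Y (k(Y) = -2*(13*(-10) + Y) = -2*(-130 + Y) = 260 - 2*Y)
-k(n(X(3))) = -(260 - 2*(-42 + 84*(-4*3)²)) = -(260 - 2*(-42 + 84*(-12)²)) = -(260 - 2*(-42 + 84*144)) = -(260 - 2*(-42 + 12096)) = -(260 - 2*12054) = -(260 - 24108) = -1*(-23848) = 23848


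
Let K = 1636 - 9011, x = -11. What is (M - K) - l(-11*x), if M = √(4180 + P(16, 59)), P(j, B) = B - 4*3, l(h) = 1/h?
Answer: 892374/121 + √4227 ≈ 7440.0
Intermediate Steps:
K = -7375
P(j, B) = -12 + B (P(j, B) = B - 12 = -12 + B)
M = √4227 (M = √(4180 + (-12 + 59)) = √(4180 + 47) = √4227 ≈ 65.015)
(M - K) - l(-11*x) = (√4227 - 1*(-7375)) - 1/((-11*(-11))) = (√4227 + 7375) - 1/121 = (7375 + √4227) - 1*1/121 = (7375 + √4227) - 1/121 = 892374/121 + √4227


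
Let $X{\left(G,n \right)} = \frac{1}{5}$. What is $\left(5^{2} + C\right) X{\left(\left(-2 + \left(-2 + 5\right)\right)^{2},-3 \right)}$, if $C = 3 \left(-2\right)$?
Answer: $\frac{19}{5} \approx 3.8$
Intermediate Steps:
$X{\left(G,n \right)} = \frac{1}{5}$
$C = -6$
$\left(5^{2} + C\right) X{\left(\left(-2 + \left(-2 + 5\right)\right)^{2},-3 \right)} = \left(5^{2} - 6\right) \frac{1}{5} = \left(25 - 6\right) \frac{1}{5} = 19 \cdot \frac{1}{5} = \frac{19}{5}$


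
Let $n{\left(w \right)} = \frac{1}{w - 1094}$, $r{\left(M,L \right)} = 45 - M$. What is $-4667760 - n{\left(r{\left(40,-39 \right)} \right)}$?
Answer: $- \frac{5083190639}{1089} \approx -4.6678 \cdot 10^{6}$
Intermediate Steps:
$n{\left(w \right)} = \frac{1}{-1094 + w}$
$-4667760 - n{\left(r{\left(40,-39 \right)} \right)} = -4667760 - \frac{1}{-1094 + \left(45 - 40\right)} = -4667760 - \frac{1}{-1094 + 5} = -4667760 - \frac{1}{-1089} = -4667760 - - \frac{1}{1089} = -4667760 + \frac{1}{1089} = - \frac{5083190639}{1089}$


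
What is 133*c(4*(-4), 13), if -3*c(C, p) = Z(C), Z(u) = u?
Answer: 2128/3 ≈ 709.33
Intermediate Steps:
c(C, p) = -C/3
133*c(4*(-4), 13) = 133*(-4*(-4)/3) = 133*(-1/3*(-16)) = 133*(16/3) = 2128/3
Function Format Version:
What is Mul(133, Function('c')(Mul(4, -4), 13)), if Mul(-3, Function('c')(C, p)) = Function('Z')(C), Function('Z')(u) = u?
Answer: Rational(2128, 3) ≈ 709.33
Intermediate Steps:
Function('c')(C, p) = Mul(Rational(-1, 3), C)
Mul(133, Function('c')(Mul(4, -4), 13)) = Mul(133, Mul(Rational(-1, 3), Mul(4, -4))) = Mul(133, Mul(Rational(-1, 3), -16)) = Mul(133, Rational(16, 3)) = Rational(2128, 3)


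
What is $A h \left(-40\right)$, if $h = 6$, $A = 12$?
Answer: $-2880$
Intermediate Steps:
$A h \left(-40\right) = 12 \cdot 6 \left(-40\right) = 72 \left(-40\right) = -2880$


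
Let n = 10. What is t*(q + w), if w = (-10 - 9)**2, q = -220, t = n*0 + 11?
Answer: 1551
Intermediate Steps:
t = 11 (t = 10*0 + 11 = 0 + 11 = 11)
w = 361 (w = (-19)**2 = 361)
t*(q + w) = 11*(-220 + 361) = 11*141 = 1551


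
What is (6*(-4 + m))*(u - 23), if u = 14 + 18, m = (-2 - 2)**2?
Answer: 648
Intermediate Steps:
m = 16 (m = (-4)**2 = 16)
u = 32
(6*(-4 + m))*(u - 23) = (6*(-4 + 16))*(32 - 23) = (6*12)*9 = 72*9 = 648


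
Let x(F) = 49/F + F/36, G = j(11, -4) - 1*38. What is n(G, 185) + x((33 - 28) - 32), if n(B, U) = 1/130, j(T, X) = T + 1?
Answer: -17951/7020 ≈ -2.5571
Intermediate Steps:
j(T, X) = 1 + T
G = -26 (G = (1 + 11) - 1*38 = 12 - 38 = -26)
n(B, U) = 1/130
x(F) = 49/F + F/36 (x(F) = 49/F + F*(1/36) = 49/F + F/36)
n(G, 185) + x((33 - 28) - 32) = 1/130 + (49/((33 - 28) - 32) + ((33 - 28) - 32)/36) = 1/130 + (49/(5 - 32) + (5 - 32)/36) = 1/130 + (49/(-27) + (1/36)*(-27)) = 1/130 + (49*(-1/27) - 3/4) = 1/130 + (-49/27 - 3/4) = 1/130 - 277/108 = -17951/7020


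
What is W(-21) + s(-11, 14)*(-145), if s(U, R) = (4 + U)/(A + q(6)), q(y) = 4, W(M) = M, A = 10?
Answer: 103/2 ≈ 51.500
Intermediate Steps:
s(U, R) = 2/7 + U/14 (s(U, R) = (4 + U)/(10 + 4) = (4 + U)/14 = (4 + U)*(1/14) = 2/7 + U/14)
W(-21) + s(-11, 14)*(-145) = -21 + (2/7 + (1/14)*(-11))*(-145) = -21 + (2/7 - 11/14)*(-145) = -21 - 1/2*(-145) = -21 + 145/2 = 103/2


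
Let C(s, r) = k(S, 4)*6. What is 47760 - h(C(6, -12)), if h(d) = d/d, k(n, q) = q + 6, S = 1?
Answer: 47759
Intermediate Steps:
k(n, q) = 6 + q
C(s, r) = 60 (C(s, r) = (6 + 4)*6 = 10*6 = 60)
h(d) = 1
47760 - h(C(6, -12)) = 47760 - 1*1 = 47760 - 1 = 47759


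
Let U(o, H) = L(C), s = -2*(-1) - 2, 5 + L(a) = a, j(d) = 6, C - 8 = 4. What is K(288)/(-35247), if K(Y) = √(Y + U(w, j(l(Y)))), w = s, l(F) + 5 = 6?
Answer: -√295/35247 ≈ -0.00048729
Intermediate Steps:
C = 12 (C = 8 + 4 = 12)
l(F) = 1 (l(F) = -5 + 6 = 1)
L(a) = -5 + a
s = 0 (s = 2 - 2 = 0)
w = 0
U(o, H) = 7 (U(o, H) = -5 + 12 = 7)
K(Y) = √(7 + Y) (K(Y) = √(Y + 7) = √(7 + Y))
K(288)/(-35247) = √(7 + 288)/(-35247) = √295*(-1/35247) = -√295/35247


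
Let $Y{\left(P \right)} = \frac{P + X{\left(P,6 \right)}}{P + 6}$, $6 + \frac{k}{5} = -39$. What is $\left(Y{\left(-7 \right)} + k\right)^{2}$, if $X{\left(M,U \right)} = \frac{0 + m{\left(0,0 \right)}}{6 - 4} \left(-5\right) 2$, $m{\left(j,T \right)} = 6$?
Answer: $35344$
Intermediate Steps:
$k = -225$ ($k = -30 + 5 \left(-39\right) = -30 - 195 = -225$)
$X{\left(M,U \right)} = -30$ ($X{\left(M,U \right)} = \frac{0 + 6}{6 - 4} \left(-5\right) 2 = \frac{6}{2} \left(-5\right) 2 = 6 \cdot \frac{1}{2} \left(-5\right) 2 = 3 \left(-5\right) 2 = \left(-15\right) 2 = -30$)
$Y{\left(P \right)} = \frac{-30 + P}{6 + P}$ ($Y{\left(P \right)} = \frac{P - 30}{P + 6} = \frac{-30 + P}{6 + P}$)
$\left(Y{\left(-7 \right)} + k\right)^{2} = \left(\frac{-30 - 7}{6 - 7} - 225\right)^{2} = \left(\frac{1}{-1} \left(-37\right) - 225\right)^{2} = \left(\left(-1\right) \left(-37\right) - 225\right)^{2} = \left(37 - 225\right)^{2} = \left(-188\right)^{2} = 35344$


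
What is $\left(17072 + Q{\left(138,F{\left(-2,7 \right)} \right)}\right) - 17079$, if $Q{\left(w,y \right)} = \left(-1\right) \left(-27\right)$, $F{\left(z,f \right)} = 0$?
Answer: $20$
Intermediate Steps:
$Q{\left(w,y \right)} = 27$
$\left(17072 + Q{\left(138,F{\left(-2,7 \right)} \right)}\right) - 17079 = \left(17072 + 27\right) - 17079 = 17099 - 17079 = 20$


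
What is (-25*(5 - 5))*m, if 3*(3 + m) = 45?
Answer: 0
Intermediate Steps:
m = 12 (m = -3 + (⅓)*45 = -3 + 15 = 12)
(-25*(5 - 5))*m = -25*(5 - 5)*12 = -25*0*12 = 0*12 = 0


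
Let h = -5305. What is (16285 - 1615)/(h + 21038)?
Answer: 14670/15733 ≈ 0.93244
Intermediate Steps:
(16285 - 1615)/(h + 21038) = (16285 - 1615)/(-5305 + 21038) = 14670/15733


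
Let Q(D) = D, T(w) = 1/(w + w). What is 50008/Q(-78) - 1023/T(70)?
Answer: -5610584/39 ≈ -1.4386e+5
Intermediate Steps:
T(w) = 1/(2*w)
50008/Q(-78) - 1023/T(70) = 50008/(-78) - 1023/((½)/70) = 50008*(-1/78) - 1023/((½)*(1/70)) = -25004/39 - 1023/1/140 = -25004/39 - 1023*140 = -25004/39 - 143220 = -5610584/39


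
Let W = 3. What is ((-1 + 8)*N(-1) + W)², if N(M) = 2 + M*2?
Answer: 9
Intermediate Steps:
N(M) = 2 + 2*M
((-1 + 8)*N(-1) + W)² = ((-1 + 8)*(2 + 2*(-1)) + 3)² = (7*(2 - 2) + 3)² = (7*0 + 3)² = (0 + 3)² = 3² = 9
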